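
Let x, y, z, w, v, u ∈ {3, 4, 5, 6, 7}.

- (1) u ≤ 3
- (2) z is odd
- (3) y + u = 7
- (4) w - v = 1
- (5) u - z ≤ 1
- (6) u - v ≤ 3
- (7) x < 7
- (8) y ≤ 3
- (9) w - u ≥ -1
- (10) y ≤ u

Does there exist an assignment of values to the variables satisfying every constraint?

From constraint 8: y ≤ 3. From constraint 1: u ≤ 3. Hence y + u ≤ 6. But constraint 3 requires y + u = 7, and 7 > 6. Contradiction.

Unsatisfiable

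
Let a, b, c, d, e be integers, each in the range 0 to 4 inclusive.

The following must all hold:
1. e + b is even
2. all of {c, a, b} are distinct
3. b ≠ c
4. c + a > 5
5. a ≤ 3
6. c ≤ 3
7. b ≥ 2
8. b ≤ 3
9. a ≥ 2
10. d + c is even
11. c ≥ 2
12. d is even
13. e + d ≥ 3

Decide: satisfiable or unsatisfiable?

Unsatisfiable

Constraints 5, 6, 7, 8, 9, and 11 confine each of c, a, b to the 2 values {2, 3}.
Constraint 2 requires all 3 of them to be distinct, but only 2 values are available — impossible by the pigeonhole principle.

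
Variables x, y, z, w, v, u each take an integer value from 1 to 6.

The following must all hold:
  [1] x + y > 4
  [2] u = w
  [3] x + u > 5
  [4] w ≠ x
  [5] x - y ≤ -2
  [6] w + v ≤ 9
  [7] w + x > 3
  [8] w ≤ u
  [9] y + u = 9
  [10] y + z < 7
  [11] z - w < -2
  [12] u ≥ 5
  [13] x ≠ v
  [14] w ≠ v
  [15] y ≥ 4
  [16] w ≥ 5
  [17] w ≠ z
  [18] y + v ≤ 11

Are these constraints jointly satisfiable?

Satisfiable

Take x = 1, y = 4, z = 1, w = 5, v = 4, u = 5. Then constraint 1: x + y = 5; constraint 3: x + u = 6; constraint 5: x - y = -3, and every other listed constraint is also met.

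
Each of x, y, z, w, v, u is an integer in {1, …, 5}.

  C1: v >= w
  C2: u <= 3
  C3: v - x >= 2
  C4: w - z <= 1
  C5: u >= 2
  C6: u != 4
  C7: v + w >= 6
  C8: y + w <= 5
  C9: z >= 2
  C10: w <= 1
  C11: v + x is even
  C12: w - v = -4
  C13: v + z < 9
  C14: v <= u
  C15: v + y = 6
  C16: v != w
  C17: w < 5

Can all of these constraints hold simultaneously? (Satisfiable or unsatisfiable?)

Unsatisfiable

From constraints 2 and 14: v ≤ u ≤ 3. From constraint 10: w ≤ 1. Hence v + w ≤ 4. But constraint 7 requires v + w ≥ 6, and 6 > 4. Contradiction.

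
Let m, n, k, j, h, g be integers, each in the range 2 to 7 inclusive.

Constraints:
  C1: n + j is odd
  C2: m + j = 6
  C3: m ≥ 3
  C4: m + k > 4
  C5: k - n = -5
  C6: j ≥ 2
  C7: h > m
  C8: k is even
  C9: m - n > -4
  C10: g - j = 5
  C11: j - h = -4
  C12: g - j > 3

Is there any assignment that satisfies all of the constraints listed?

Satisfiable

The assignment m = 4, n = 7, k = 2, j = 2, h = 6, g = 7 works:
  constraint 2 holds since m + j = 6.
  constraint 4 holds since m + k = 6.
  constraint 5 holds since k - n = -5.
The rest check out directly.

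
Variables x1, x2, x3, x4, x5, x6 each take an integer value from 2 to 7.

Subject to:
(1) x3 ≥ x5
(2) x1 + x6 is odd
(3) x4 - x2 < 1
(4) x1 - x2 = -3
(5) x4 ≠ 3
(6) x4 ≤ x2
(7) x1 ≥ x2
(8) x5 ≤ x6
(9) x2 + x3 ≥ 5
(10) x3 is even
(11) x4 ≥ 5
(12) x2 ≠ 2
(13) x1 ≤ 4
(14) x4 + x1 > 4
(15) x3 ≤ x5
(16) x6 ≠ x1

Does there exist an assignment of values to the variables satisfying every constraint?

From constraints 6 and 11: x2 ≥ x4 and x4 ≥ 5, so x2 ≥ 5. From constraints 7 and 13: x2 ≤ x1 and x1 ≤ 4, so x2 ≤ 4. But 4 < 5, so no value of x2 works.

Unsatisfiable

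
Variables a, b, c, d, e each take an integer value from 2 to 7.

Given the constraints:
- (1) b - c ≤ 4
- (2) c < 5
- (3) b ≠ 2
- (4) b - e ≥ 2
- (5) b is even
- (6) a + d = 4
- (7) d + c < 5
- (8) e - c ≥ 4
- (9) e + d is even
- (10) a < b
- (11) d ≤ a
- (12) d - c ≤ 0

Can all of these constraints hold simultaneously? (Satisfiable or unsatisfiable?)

Unsatisfiable

Constraints 1, 4, and 8 give e − c ≥ 4, c − b ≥ -4, b − e ≥ 2.
Adding all 3 inequalities: the left sides telescope to 0, and the right sides sum to 4 + (-4) + 2 = 2. So 0 ≥ 2, which is false.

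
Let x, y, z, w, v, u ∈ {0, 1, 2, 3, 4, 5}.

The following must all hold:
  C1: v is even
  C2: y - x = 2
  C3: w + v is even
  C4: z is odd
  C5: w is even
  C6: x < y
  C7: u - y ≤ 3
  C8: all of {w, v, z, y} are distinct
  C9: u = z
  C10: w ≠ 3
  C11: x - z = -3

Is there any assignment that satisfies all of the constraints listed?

One satisfying assignment is x = 0, y = 2, z = 3, w = 0, v = 4, u = 3.
For the less obvious constraints — constraint 2: y - x = 2; constraint 7: u - y = 1; constraint 11: x - z = -3 — and the others hold by inspection.

Satisfiable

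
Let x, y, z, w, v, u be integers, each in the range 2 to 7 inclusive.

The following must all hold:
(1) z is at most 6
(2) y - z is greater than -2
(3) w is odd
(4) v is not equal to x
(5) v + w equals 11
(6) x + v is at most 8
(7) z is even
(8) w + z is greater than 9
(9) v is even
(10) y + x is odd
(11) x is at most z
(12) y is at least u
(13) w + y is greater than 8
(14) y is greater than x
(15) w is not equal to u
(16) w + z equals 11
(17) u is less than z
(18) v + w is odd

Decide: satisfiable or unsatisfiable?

Take x = 3, y = 4, z = 4, w = 7, v = 4, u = 3. Then constraint 2: y - z = 0; constraint 5: v + w = 11; constraint 6: x + v = 7, and every other listed constraint is also met.

Satisfiable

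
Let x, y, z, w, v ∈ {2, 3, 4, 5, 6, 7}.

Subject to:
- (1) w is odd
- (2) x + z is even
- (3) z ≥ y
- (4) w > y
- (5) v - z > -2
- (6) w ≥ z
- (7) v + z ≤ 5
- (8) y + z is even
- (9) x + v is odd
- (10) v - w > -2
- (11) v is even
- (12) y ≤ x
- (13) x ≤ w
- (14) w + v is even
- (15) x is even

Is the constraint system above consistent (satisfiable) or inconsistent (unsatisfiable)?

Unsatisfiable

Constraint 15 makes x even and constraint 11 makes v even, so x + v must be even. Constraint 9 says x + v is odd — contradiction.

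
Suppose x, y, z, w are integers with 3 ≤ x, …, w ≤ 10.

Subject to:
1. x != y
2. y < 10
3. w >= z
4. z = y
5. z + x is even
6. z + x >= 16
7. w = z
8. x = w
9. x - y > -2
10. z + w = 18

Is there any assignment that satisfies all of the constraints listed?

From constraints 4, 7, and 8, x = w = z = y, so x = y. But constraint 1 says x ≠ y. Contradiction.

Unsatisfiable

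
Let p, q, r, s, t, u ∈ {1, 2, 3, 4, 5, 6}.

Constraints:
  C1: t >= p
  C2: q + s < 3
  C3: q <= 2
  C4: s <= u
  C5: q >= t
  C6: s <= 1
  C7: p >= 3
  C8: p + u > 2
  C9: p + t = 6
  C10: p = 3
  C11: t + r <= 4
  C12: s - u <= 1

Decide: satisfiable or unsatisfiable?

Unsatisfiable

From constraints 1 and 7: t ≥ p and p ≥ 3, so t ≥ 3. From constraints 3 and 5: t ≤ q and q ≤ 2, so t ≤ 2. But 2 < 3, so no value of t works.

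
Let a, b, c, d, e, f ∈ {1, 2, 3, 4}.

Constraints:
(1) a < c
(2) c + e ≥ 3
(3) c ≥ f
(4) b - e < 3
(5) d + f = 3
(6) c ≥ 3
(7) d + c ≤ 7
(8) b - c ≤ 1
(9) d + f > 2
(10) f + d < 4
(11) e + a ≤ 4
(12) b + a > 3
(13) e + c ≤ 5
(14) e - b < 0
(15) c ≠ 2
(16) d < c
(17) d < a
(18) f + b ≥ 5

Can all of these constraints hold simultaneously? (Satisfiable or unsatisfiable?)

Satisfiable

Take a = 3, b = 3, c = 4, d = 1, e = 1, f = 2. Then constraint 2: c + e = 5; constraint 4: b - e = 2, and every other listed constraint is also met.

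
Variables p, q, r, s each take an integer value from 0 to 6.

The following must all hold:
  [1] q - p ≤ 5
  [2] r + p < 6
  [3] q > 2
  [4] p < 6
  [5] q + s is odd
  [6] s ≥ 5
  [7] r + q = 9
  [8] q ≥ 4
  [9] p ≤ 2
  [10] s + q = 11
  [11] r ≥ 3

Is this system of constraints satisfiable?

Try p = 1, q = 5, r = 4, s = 6.
Check constraint 1: q - p = 4; constraint 2: r + p = 5; constraint 7: r + q = 9. The remaining constraints are straightforward to verify.

Satisfiable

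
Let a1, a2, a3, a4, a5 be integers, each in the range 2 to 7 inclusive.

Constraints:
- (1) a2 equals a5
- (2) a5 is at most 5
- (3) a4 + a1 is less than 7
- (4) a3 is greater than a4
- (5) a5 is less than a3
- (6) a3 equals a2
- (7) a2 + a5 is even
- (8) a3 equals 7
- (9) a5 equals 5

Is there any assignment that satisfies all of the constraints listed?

Unsatisfiable

Constraint 8 fixes a3 = 7 and constraint 9 fixes a5 = 5. Constraints 1 and 6 give a3 = a2 = a5, so a3 = a5. But 7 ≠ 5 — contradiction.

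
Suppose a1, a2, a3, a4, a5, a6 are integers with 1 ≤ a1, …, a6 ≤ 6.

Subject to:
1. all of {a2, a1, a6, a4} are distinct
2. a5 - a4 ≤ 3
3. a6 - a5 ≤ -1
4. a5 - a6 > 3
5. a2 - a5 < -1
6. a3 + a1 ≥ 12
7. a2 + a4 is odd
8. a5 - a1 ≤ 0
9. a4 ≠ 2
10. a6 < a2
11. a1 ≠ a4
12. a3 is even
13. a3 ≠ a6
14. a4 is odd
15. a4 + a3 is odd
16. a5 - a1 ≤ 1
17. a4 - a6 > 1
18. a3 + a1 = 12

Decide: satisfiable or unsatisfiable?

Take a1 = 6, a2 = 2, a3 = 6, a4 = 3, a5 = 5, a6 = 1. Then constraint 2: a5 - a4 = 2; constraint 3: a6 - a5 = -4, and every other listed constraint is also met.

Satisfiable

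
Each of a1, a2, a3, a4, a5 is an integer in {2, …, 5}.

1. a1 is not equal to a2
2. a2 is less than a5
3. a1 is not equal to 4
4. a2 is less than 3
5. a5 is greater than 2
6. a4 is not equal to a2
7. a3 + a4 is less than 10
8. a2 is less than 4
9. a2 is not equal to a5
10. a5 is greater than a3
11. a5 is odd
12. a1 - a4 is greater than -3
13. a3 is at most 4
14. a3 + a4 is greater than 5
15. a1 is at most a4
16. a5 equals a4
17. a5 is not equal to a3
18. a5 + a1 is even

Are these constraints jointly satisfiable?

Take a1 = 5, a2 = 2, a3 = 2, a4 = 5, a5 = 5. Then constraint 7: a3 + a4 = 7; constraint 12: a1 - a4 = 0, and every other listed constraint is also met.

Satisfiable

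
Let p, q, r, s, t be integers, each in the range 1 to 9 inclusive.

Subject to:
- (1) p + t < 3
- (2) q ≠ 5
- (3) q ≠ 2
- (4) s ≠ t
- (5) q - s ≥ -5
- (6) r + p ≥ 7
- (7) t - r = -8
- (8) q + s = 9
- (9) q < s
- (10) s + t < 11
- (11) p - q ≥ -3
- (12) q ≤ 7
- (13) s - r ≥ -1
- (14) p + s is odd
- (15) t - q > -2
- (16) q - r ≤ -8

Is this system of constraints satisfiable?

Unsatisfiable

Constraints 5, 13, and 16 give q − s ≥ -5, s − r ≥ -1, r − q ≥ 8.
Adding all 3 inequalities: the left sides telescope to 0, and the right sides sum to (-5) + (-1) + 8 = 2. So 0 ≥ 2, which is false.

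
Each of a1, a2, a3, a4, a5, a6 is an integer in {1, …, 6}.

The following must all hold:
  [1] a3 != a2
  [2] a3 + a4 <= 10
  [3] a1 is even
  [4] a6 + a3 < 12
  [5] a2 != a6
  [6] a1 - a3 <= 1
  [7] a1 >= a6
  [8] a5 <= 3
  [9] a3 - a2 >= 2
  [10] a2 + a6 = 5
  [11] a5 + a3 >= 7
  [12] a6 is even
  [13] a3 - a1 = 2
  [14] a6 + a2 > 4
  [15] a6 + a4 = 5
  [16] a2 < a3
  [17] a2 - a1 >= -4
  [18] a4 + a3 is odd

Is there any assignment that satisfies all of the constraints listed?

Setting (a1, a2, a3, a4, a5, a6) = (4, 1, 6, 1, 1, 4) satisfies everything: constraint 2: a3 + a4 = 7; constraint 4: a6 + a3 = 10; constraint 6: a1 - a3 = -2, and the others follow.

Satisfiable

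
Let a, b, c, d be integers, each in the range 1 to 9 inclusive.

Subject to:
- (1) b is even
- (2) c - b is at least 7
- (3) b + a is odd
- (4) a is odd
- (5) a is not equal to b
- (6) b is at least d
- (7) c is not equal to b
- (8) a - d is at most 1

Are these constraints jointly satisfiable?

Satisfiable

Try a = 1, b = 2, c = 9, d = 1.
Check constraint 1: b = 2 is even; constraint 2: c - b = 7; constraint 8: a - d = 0. The remaining constraints are straightforward to verify.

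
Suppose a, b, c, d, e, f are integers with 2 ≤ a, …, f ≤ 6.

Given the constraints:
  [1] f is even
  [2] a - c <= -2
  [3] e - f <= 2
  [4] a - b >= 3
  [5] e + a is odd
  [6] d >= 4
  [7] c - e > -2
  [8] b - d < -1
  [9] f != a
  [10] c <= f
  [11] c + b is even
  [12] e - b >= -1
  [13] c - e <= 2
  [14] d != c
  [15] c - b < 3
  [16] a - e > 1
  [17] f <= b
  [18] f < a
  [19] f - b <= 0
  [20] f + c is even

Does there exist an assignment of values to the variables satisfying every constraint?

Constraints 2, 3, 4, 13, and 19 give e − c ≥ -2, c − a ≥ 2, a − b ≥ 3, b − f ≥ 0, f − e ≥ -2.
Adding all 5 inequalities: the left sides telescope to 0, and the right sides sum to (-2) + 2 + 3 + 0 + (-2) = 1. So 0 ≥ 1, which is false.

Unsatisfiable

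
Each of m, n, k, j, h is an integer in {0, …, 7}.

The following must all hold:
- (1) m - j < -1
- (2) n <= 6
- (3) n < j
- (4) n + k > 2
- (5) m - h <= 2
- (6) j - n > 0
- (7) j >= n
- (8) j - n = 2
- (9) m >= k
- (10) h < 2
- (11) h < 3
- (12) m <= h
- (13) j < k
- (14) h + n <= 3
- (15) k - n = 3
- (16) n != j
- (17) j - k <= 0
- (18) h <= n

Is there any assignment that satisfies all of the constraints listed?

Constraints 6, 9, 12, 17, and 18 give k ≤ m, m ≤ h, h ≤ n, n < j, j ≤ k. Chaining: k ≤ m ≤ h ≤ n < j ≤ k, which forces k < k — impossible.

Unsatisfiable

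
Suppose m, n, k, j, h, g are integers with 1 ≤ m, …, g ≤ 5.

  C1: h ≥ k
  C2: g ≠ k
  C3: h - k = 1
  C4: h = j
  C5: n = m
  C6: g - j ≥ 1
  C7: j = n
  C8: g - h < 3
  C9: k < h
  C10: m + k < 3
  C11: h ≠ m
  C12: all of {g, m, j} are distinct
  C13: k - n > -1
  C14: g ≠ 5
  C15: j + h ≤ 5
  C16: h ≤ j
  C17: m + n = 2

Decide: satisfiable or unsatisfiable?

From constraints 4, 5, and 7, h = j = n = m, so h = m. But constraint 11 says h ≠ m. Contradiction.

Unsatisfiable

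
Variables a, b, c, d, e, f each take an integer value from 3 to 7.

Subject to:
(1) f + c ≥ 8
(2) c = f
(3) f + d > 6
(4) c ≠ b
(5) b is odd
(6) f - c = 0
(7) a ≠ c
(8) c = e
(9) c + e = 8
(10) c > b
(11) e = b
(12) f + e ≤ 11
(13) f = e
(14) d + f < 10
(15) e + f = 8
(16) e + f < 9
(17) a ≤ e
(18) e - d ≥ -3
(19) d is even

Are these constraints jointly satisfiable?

From constraints 2, 11, and 13, c = f = e = b, so c = b. But constraint 4 says c ≠ b. Contradiction.

Unsatisfiable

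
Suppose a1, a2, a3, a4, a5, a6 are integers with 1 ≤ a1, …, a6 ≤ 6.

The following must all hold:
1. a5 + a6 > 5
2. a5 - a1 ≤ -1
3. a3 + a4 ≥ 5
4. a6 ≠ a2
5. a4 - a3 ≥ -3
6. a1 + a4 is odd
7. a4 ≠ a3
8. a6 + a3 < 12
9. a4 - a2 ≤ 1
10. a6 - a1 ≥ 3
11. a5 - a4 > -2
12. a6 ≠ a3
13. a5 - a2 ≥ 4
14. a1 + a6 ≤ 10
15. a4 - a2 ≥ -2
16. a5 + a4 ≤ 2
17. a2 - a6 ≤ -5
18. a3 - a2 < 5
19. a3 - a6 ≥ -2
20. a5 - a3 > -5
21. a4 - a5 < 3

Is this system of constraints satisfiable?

Constraints 2, 5, 9, 10, 13, and 19 give a5 − a2 ≥ 4, a2 − a4 ≥ -1, a4 − a3 ≥ -3, a3 − a6 ≥ -2, a6 − a1 ≥ 3, a1 − a5 ≥ 1.
Adding all 6 inequalities: the left sides telescope to 0, and the right sides sum to 4 + (-1) + (-3) + (-2) + 3 + 1 = 2. So 0 ≥ 2, which is false.

Unsatisfiable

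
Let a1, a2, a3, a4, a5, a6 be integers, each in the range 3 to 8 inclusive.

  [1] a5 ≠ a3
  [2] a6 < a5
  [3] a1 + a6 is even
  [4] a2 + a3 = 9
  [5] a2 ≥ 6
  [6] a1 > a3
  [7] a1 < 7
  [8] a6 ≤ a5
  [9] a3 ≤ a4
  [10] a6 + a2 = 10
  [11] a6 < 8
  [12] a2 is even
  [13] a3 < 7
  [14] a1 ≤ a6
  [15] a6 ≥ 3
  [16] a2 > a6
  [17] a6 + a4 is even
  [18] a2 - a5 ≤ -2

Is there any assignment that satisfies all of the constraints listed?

The assignment a1 = 4, a2 = 6, a3 = 3, a4 = 4, a5 = 8, a6 = 4 works:
  constraint 4 holds since a2 + a3 = 9.
  constraint 10 holds since a6 + a2 = 10.
The rest check out directly.

Satisfiable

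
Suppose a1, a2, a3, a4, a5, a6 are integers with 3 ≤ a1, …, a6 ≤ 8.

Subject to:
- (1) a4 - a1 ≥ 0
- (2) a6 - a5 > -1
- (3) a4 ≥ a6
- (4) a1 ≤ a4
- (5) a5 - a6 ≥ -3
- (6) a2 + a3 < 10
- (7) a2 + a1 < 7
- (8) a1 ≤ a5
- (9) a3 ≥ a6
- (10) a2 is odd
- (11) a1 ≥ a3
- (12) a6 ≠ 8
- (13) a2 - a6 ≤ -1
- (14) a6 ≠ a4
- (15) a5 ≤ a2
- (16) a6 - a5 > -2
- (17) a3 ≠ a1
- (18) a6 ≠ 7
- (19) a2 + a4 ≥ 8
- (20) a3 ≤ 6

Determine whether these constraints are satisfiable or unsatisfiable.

Constraints 8, 9, 11, 13, and 15 give a5 ≤ a2, a2 < a6, a6 ≤ a3, a3 ≤ a1, a1 ≤ a5. Chaining: a5 ≤ a2 < a6 ≤ a3 ≤ a1 ≤ a5, which forces a5 < a5 — impossible.

Unsatisfiable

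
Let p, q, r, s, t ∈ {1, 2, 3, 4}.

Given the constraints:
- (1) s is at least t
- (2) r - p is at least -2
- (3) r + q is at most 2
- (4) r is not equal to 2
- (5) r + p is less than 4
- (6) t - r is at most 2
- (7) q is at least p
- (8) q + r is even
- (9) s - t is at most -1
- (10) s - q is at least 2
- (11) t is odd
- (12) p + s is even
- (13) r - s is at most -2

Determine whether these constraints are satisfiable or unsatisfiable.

Unsatisfiable

Constraints 6, 9, and 13 give r − t ≥ -2, t − s ≥ 1, s − r ≥ 2.
Adding all 3 inequalities: the left sides telescope to 0, and the right sides sum to (-2) + 1 + 2 = 1. So 0 ≥ 1, which is false.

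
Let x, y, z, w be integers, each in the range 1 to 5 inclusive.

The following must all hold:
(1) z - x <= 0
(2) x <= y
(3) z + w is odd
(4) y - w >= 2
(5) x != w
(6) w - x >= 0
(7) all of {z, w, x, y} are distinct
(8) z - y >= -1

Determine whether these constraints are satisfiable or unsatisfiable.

Constraints 1, 4, 6, and 8 give y − w ≥ 2, w − x ≥ 0, x − z ≥ 0, z − y ≥ -1.
Adding all 4 inequalities: the left sides telescope to 0, and the right sides sum to 2 + 0 + 0 + (-1) = 1. So 0 ≥ 1, which is false.

Unsatisfiable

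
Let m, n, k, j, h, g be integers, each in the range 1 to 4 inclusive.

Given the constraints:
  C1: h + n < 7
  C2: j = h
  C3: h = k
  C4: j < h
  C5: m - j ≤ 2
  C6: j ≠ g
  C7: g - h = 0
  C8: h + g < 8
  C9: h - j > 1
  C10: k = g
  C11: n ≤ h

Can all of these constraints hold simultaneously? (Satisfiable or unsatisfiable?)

Unsatisfiable

From constraints 2, 3, and 10, j = h = k = g, so j = g. But constraint 6 says j ≠ g. Contradiction.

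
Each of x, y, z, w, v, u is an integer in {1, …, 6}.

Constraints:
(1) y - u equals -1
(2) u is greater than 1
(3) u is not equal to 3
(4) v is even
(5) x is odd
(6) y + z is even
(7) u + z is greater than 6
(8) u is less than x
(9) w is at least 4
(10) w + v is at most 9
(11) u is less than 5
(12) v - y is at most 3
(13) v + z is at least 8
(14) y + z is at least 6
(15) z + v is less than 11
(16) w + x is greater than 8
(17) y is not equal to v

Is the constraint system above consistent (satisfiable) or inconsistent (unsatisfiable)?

One satisfying assignment is x = 5, y = 3, z = 5, w = 4, v = 4, u = 4.
For the less obvious constraints — constraint 1: y - u = -1; constraint 7: u + z = 9 — and the others hold by inspection.

Satisfiable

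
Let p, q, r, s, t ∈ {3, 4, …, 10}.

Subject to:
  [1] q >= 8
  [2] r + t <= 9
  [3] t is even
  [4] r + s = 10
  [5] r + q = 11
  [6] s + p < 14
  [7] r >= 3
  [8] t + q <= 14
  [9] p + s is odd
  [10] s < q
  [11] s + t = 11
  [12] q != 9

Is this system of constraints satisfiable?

One satisfying assignment is p = 6, q = 8, r = 3, s = 7, t = 4.
For the less obvious constraints — constraint 2: r + t = 7; constraint 4: r + s = 10 — and the others hold by inspection.

Satisfiable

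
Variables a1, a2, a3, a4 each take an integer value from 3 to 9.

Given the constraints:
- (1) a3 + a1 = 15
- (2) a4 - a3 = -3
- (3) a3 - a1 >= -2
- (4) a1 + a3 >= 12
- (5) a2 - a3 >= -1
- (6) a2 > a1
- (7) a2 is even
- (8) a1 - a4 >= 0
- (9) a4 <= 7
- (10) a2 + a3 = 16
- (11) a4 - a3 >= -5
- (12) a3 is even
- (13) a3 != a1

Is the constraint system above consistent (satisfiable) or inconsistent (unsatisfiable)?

One satisfying assignment is a1 = 7, a2 = 8, a3 = 8, a4 = 5.
For the less obvious constraints — constraint 1: a3 + a1 = 15; constraint 2: a4 - a3 = -3; constraint 3: a3 - a1 = 1 — and the others hold by inspection.

Satisfiable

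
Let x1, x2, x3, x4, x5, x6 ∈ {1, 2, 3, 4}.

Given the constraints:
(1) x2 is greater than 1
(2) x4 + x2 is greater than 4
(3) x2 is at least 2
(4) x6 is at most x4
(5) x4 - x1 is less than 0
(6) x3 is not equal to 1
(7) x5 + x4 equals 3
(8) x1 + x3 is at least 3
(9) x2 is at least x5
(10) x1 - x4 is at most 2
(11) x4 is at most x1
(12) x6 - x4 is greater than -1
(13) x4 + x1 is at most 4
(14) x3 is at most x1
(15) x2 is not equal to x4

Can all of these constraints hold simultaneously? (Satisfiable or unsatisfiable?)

Satisfiable

Take x1 = 2, x2 = 4, x3 = 2, x4 = 1, x5 = 2, x6 = 1. Then constraint 2: x4 + x2 = 5; constraint 5: x4 - x1 = -1; constraint 7: x5 + x4 = 3, and every other listed constraint is also met.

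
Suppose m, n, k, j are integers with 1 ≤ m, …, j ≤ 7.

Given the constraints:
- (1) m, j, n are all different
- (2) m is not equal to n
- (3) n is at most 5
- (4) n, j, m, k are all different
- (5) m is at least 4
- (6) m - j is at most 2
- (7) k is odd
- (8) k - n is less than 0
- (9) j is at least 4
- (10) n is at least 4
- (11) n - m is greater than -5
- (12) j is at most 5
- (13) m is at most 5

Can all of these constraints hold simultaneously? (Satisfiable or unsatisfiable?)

Unsatisfiable

Constraints 3, 5, 9, 10, 12, and 13 confine each of m, j, n to the 2 values {4, 5}.
Constraint 1 requires all 3 of them to be distinct, but only 2 values are available — impossible by the pigeonhole principle.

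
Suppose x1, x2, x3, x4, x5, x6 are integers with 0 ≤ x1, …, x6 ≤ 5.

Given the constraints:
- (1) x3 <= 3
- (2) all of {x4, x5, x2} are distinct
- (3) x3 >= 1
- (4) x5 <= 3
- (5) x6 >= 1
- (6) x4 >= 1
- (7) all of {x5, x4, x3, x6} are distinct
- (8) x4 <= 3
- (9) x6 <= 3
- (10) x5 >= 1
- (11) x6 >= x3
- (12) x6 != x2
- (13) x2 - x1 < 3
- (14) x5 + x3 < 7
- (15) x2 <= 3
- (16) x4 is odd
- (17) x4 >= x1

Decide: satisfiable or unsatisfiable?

Unsatisfiable

Constraints 1, 3, 4, 5, 6, 8, 9, and 10 confine each of x5, x4, x3, x6 to the 3 values {1, …, 3}.
Constraint 7 requires all 4 of them to be distinct, but only 3 values are available — impossible by the pigeonhole principle.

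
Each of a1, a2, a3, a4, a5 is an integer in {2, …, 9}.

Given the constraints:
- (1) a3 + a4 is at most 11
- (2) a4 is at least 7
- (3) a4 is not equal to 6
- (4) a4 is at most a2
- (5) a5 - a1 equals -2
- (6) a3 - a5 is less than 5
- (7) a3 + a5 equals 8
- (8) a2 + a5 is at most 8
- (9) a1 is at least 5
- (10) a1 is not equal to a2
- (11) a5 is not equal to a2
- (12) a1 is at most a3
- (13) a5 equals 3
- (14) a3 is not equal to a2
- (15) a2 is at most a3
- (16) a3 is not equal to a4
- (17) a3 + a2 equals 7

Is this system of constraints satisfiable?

Unsatisfiable

From constraints 9 and 12: a3 ≥ a1 ≥ 5. From constraint 2: a4 ≥ 7. Hence a3 + a4 ≥ 12. But constraint 1 requires a3 + a4 ≤ 11, and 11 < 12. Contradiction.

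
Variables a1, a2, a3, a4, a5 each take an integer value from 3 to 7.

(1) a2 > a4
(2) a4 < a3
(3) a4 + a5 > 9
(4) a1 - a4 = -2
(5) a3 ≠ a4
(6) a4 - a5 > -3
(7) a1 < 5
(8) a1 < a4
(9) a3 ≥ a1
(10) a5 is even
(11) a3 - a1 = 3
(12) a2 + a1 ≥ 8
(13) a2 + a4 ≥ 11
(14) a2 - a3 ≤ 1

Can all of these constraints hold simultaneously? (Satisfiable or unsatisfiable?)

Satisfiable

Setting (a1, a2, a3, a4, a5) = (4, 7, 7, 6, 6) satisfies everything: constraint 3: a4 + a5 = 12; constraint 4: a1 - a4 = -2, and the others follow.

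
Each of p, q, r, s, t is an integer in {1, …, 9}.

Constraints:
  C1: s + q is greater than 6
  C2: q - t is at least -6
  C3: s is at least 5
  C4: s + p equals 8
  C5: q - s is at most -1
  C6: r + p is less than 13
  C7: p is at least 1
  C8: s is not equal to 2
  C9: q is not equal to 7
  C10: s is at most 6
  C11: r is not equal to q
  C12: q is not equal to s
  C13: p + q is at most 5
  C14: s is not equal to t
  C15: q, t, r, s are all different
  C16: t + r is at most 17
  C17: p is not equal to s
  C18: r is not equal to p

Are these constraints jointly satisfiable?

The assignment p = 2, q = 2, r = 8, s = 6, t = 7 works:
  constraint 1 holds since s + q = 8.
  constraint 2 holds since q - t = -5.
  constraint 4 holds since s + p = 8.
The rest check out directly.

Satisfiable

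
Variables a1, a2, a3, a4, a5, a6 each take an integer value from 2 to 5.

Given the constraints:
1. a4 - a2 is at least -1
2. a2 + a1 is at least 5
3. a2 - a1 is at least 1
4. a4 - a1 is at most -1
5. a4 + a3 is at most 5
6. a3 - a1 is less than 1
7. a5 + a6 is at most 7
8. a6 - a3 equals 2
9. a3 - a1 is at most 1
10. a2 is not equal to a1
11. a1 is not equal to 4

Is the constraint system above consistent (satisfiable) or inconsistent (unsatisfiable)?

Constraints 1, 3, and 4 give a4 − a2 ≥ -1, a2 − a1 ≥ 1, a1 − a4 ≥ 1.
Adding all 3 inequalities: the left sides telescope to 0, and the right sides sum to (-1) + 1 + 1 = 1. So 0 ≥ 1, which is false.

Unsatisfiable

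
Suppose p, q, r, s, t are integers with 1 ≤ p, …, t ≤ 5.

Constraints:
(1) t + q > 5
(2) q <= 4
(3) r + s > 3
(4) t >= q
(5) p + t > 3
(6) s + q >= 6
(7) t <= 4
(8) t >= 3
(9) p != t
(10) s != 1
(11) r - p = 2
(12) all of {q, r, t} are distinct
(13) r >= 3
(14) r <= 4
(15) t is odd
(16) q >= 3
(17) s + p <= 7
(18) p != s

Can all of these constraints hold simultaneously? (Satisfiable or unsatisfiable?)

Unsatisfiable

Constraints 2, 7, 8, 13, 14, and 16 confine each of q, r, t to the 2 values {3, 4}.
Constraint 12 requires all 3 of them to be distinct, but only 2 values are available — impossible by the pigeonhole principle.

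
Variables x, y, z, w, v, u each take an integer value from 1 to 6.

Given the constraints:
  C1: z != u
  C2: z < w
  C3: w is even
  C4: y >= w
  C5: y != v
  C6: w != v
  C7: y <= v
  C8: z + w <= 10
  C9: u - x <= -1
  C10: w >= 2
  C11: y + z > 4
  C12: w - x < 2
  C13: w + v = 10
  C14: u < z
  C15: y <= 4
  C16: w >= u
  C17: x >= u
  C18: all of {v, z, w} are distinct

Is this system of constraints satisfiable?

Satisfiable

Try x = 5, y = 4, z = 3, w = 4, v = 6, u = 2.
Check constraint 8: z + w = 7; constraint 9: u - x = -3; constraint 11: y + z = 7. The remaining constraints are straightforward to verify.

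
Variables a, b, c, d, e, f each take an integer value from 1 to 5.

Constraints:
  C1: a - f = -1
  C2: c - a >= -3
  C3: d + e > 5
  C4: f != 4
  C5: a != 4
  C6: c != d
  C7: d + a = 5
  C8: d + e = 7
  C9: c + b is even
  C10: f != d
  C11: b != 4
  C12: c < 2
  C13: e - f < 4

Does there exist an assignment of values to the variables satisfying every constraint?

Satisfiable

The assignment a = 1, b = 1, c = 1, d = 4, e = 3, f = 2 works:
  constraint 1 holds since a - f = -1.
  constraint 2 holds since c - a = 0.
  constraint 3 holds since d + e = 7.
The rest check out directly.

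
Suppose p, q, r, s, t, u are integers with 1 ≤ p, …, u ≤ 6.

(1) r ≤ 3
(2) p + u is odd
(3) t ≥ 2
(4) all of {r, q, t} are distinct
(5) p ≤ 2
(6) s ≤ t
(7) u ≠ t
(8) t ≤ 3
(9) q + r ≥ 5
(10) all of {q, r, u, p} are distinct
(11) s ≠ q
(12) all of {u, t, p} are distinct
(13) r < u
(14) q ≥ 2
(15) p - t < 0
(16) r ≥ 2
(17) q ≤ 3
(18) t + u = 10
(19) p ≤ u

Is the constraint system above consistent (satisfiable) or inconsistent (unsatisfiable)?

Unsatisfiable

Constraints 1, 3, 8, 14, 16, and 17 confine each of r, q, t to the 2 values {2, 3}.
Constraint 4 requires all 3 of them to be distinct, but only 2 values are available — impossible by the pigeonhole principle.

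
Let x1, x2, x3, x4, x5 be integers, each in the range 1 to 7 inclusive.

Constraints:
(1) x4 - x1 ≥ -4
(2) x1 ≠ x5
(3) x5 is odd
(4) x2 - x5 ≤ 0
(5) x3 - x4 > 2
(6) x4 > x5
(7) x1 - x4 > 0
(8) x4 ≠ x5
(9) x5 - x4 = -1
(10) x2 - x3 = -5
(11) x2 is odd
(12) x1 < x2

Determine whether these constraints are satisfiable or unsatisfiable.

Constraints 4, 6, 7, and 12 give x4 < x1, x1 < x2, x2 ≤ x5, x5 < x4. Chaining: x4 < x1 < x2 ≤ x5 < x4, which forces x4 < x4 — impossible.

Unsatisfiable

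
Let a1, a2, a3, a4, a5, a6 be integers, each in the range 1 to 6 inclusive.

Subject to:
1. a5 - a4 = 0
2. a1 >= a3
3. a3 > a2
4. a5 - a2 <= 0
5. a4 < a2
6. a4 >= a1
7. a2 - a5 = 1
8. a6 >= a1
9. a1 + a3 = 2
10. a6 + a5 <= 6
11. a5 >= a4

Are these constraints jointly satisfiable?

Constraints 2, 3, 4, 6, and 11 give a4 ≤ a5, a5 ≤ a2, a2 < a3, a3 ≤ a1, a1 ≤ a4. Chaining: a4 ≤ a5 ≤ a2 < a3 ≤ a1 ≤ a4, which forces a4 < a4 — impossible.

Unsatisfiable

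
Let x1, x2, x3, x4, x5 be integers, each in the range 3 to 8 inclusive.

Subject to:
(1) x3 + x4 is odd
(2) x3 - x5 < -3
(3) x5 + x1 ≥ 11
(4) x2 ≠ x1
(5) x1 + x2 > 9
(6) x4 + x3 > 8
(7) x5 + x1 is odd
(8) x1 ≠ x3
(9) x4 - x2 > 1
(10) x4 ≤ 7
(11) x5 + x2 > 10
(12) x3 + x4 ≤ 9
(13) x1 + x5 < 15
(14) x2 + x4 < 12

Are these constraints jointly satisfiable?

Satisfiable

Try x1 = 6, x2 = 4, x3 = 3, x4 = 6, x5 = 7.
Check constraint 2: x3 - x5 = -4; constraint 3: x5 + x1 = 13. The remaining constraints are straightforward to verify.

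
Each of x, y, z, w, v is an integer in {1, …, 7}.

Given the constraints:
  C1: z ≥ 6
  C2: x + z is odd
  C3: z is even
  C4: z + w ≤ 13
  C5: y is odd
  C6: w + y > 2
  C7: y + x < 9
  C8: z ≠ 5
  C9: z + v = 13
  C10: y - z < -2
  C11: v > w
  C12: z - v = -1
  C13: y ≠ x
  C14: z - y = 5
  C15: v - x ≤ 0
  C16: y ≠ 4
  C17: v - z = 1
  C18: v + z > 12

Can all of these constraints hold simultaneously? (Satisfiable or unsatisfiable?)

Satisfiable

Try x = 7, y = 1, z = 6, w = 4, v = 7.
Check constraint 4: z + w = 10; constraint 6: w + y = 5. The remaining constraints are straightforward to verify.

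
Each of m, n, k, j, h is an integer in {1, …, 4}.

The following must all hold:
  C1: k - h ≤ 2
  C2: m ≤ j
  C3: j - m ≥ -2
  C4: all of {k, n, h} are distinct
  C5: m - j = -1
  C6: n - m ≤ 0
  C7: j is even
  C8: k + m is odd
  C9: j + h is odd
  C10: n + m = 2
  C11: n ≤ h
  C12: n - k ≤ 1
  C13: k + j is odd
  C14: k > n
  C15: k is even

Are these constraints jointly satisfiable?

Unsatisfiable

Constraint 15 makes k even and constraint 7 makes j even, so k + j must be even. Constraint 13 says k + j is odd — contradiction.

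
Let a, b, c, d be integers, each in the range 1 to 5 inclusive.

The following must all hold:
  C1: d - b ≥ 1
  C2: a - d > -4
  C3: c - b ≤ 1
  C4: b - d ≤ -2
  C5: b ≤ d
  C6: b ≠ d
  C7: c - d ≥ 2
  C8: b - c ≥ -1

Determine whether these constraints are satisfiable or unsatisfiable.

Constraints 1, 3, and 7 give d − b ≥ 1, b − c ≥ -1, c − d ≥ 2.
Adding all 3 inequalities: the left sides telescope to 0, and the right sides sum to 1 + (-1) + 2 = 2. So 0 ≥ 2, which is false.

Unsatisfiable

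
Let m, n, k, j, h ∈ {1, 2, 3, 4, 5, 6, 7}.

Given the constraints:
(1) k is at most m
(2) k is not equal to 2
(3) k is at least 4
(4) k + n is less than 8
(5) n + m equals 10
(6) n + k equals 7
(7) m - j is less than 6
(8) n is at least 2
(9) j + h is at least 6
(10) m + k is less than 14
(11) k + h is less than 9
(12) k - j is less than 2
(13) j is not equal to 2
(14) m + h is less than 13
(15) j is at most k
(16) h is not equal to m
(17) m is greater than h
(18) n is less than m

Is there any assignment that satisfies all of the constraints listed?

Satisfiable

Try m = 7, n = 3, k = 4, j = 4, h = 4.
Check constraint 4: k + n = 7; constraint 5: n + m = 10; constraint 6: n + k = 7. The remaining constraints are straightforward to verify.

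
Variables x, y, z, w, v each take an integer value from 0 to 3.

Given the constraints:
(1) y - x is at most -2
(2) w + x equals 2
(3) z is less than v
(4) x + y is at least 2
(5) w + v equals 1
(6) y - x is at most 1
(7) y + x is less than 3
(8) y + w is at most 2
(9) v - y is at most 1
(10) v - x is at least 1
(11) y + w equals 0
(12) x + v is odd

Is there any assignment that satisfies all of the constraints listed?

Unsatisfiable

Constraints 1, 9, and 10 give v − x ≥ 1, x − y ≥ 2, y − v ≥ -1.
Adding all 3 inequalities: the left sides telescope to 0, and the right sides sum to 1 + 2 + (-1) = 2. So 0 ≥ 2, which is false.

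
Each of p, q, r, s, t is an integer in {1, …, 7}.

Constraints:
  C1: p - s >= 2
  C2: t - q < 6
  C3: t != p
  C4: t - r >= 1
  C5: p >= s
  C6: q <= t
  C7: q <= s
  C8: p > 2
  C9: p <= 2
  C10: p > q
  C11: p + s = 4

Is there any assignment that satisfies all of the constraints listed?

From constraint 8: p ≥ 3. From constraint 9: p ≤ 2. But 2 < 3, so no value of p works.

Unsatisfiable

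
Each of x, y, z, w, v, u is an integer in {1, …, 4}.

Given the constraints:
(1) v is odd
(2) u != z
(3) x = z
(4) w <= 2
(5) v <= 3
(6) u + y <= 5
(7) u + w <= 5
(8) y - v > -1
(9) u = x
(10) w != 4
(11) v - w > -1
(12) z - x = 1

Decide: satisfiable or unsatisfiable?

Unsatisfiable

From constraints 3 and 9, u = x = z, so u = z. But constraint 2 says u ≠ z. Contradiction.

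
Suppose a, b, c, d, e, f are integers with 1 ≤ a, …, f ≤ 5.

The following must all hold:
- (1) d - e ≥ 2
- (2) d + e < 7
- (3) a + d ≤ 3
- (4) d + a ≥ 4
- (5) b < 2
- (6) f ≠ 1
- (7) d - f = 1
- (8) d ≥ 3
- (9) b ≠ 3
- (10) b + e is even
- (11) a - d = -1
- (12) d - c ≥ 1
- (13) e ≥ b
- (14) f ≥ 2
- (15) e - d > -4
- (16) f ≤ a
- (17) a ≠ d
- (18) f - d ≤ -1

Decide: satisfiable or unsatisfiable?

From constraints 14 and 16: a ≥ f ≥ 2. From constraint 8: d ≥ 3. Hence a + d ≥ 5. But constraint 3 requires a + d ≤ 3, and 3 < 5. Contradiction.

Unsatisfiable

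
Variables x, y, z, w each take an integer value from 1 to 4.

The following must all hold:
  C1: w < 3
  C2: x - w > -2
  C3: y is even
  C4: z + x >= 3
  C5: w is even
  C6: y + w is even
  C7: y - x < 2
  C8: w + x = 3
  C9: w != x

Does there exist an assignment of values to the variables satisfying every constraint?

The assignment x = 1, y = 2, z = 2, w = 2 works:
  constraint 2 holds since x - w = -1.
  constraint 4 holds since z + x = 3.
The rest check out directly.

Satisfiable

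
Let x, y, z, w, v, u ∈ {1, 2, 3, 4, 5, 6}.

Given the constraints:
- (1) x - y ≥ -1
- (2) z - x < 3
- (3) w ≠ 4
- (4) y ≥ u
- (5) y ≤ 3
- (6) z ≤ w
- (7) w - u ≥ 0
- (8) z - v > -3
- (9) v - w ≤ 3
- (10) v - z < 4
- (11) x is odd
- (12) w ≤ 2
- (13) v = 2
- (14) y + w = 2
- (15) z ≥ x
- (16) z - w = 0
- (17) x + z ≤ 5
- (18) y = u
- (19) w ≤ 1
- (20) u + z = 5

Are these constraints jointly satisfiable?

Unsatisfiable

From constraints 4 and 5: u ≤ y ≤ 3. From constraints 6 and 19: z ≤ w ≤ 1. Hence u + z ≤ 4. But constraint 20 requires u + z = 5, and 5 > 4. Contradiction.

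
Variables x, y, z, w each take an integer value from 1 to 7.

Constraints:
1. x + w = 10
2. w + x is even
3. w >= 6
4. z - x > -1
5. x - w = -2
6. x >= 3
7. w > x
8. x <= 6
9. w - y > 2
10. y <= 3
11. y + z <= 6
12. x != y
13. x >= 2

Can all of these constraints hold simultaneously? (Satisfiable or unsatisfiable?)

Satisfiable

Take x = 4, y = 2, z = 4, w = 6. Then constraint 1: x + w = 10; constraint 4: z - x = 0, and every other listed constraint is also met.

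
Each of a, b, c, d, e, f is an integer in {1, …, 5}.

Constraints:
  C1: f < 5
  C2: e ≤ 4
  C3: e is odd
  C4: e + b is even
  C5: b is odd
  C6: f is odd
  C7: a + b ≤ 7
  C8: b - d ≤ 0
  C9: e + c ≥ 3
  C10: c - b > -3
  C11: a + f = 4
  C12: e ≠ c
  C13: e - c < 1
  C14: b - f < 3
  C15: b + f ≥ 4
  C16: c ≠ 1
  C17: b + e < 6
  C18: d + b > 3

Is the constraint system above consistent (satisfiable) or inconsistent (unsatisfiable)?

Satisfiable

One satisfying assignment is a = 3, b = 3, c = 3, d = 3, e = 1, f = 1.
For the less obvious constraints — constraint 7: a + b = 6; constraint 8: b - d = 0 — and the others hold by inspection.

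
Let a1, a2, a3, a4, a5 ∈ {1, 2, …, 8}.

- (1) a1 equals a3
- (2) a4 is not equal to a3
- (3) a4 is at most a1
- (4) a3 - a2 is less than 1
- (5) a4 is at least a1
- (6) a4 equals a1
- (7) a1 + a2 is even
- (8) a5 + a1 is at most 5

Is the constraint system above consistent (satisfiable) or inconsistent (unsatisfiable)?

Unsatisfiable

From constraints 1 and 6, a4 = a1 = a3, so a4 = a3. But constraint 2 says a4 ≠ a3. Contradiction.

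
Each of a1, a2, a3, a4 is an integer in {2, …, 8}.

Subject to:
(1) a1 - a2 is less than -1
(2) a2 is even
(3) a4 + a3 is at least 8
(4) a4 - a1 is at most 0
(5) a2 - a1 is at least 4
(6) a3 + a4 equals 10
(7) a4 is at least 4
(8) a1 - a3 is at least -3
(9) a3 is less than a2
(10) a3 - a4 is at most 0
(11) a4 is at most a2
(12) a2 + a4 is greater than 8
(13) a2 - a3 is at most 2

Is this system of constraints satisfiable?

Unsatisfiable

Constraints 4, 5, 10, and 13 give a2 − a1 ≥ 4, a1 − a4 ≥ 0, a4 − a3 ≥ 0, a3 − a2 ≥ -2.
Adding all 4 inequalities: the left sides telescope to 0, and the right sides sum to 4 + 0 + 0 + (-2) = 2. So 0 ≥ 2, which is false.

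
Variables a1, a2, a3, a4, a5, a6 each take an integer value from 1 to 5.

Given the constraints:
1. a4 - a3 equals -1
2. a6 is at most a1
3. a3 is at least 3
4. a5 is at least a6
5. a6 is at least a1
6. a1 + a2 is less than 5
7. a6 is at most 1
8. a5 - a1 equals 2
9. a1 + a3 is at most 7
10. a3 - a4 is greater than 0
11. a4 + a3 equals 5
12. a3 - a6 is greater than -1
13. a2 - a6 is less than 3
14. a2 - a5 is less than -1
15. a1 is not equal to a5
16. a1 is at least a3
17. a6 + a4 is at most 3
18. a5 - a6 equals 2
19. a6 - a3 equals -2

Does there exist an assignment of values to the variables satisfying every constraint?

Unsatisfiable

From constraints 3 and 16: a1 ≥ a3 and a3 ≥ 3, so a1 ≥ 3. From constraints 5 and 7: a1 ≤ a6 and a6 ≤ 1, so a1 ≤ 1. But 1 < 3, so no value of a1 works.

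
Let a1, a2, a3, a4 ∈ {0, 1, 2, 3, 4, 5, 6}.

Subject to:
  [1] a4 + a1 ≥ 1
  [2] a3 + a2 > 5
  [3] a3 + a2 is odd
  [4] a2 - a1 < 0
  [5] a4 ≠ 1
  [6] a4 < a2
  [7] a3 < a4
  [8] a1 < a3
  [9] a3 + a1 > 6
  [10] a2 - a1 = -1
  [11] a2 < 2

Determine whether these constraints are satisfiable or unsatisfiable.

Unsatisfiable

Constraints 4, 6, 7, and 8 give a2 < a1, a1 < a3, a3 < a4, a4 < a2. Chaining: a2 < a1 < a3 < a4 < a2, which forces a2 < a2 — impossible.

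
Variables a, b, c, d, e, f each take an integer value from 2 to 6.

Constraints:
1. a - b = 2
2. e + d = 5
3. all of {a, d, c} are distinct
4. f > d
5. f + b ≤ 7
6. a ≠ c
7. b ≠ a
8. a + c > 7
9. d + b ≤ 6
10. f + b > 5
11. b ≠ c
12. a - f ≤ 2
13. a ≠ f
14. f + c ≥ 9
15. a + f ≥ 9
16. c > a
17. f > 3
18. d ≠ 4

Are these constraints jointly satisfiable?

Satisfiable

Setting (a, b, c, d, e, f) = (4, 2, 5, 3, 2, 5) satisfies everything: constraint 1: a - b = 2; constraint 2: e + d = 5; constraint 5: f + b = 7, and the others follow.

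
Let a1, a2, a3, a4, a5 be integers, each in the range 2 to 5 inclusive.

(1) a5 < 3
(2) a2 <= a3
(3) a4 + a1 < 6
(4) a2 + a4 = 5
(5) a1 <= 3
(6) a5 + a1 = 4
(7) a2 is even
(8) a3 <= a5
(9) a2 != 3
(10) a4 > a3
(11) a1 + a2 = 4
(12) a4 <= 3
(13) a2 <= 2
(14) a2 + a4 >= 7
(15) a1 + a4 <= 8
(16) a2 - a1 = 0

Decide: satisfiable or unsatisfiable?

From constraint 13: a2 ≤ 2. From constraint 12: a4 ≤ 3. Hence a2 + a4 ≤ 5. But constraint 14 requires a2 + a4 ≥ 7, and 7 > 5. Contradiction.

Unsatisfiable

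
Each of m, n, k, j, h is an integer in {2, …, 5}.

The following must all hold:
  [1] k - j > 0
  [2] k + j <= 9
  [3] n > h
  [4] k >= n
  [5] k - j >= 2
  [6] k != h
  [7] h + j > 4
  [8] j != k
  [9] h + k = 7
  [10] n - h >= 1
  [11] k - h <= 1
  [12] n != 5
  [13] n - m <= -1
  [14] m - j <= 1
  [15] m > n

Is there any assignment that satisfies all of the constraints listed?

Unsatisfiable

Constraints 5, 10, 11, 13, and 14 give k − j ≥ 2, j − m ≥ -1, m − n ≥ 1, n − h ≥ 1, h − k ≥ -1.
Adding all 5 inequalities: the left sides telescope to 0, and the right sides sum to 2 + (-1) + 1 + 1 + (-1) = 2. So 0 ≥ 2, which is false.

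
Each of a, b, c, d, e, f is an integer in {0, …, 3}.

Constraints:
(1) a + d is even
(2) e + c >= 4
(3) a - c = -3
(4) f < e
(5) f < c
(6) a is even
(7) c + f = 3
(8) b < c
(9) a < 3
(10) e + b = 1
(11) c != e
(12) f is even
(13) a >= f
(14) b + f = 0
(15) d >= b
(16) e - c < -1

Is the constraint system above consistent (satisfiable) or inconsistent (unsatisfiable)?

Satisfiable

One satisfying assignment is a = 0, b = 0, c = 3, d = 0, e = 1, f = 0.
For the less obvious constraints — constraint 2: e + c = 4; constraint 3: a - c = -3; constraint 7: c + f = 3 — and the others hold by inspection.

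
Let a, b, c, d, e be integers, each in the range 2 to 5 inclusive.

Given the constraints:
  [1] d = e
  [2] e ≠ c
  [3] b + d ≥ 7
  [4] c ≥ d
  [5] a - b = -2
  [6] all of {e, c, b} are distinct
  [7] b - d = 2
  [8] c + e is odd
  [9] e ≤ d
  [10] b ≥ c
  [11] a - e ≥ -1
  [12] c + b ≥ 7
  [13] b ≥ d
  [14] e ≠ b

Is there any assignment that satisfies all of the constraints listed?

Take a = 3, b = 5, c = 4, d = 3, e = 3. Then constraint 3: b + d = 8; constraint 5: a - b = -2, and every other listed constraint is also met.

Satisfiable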